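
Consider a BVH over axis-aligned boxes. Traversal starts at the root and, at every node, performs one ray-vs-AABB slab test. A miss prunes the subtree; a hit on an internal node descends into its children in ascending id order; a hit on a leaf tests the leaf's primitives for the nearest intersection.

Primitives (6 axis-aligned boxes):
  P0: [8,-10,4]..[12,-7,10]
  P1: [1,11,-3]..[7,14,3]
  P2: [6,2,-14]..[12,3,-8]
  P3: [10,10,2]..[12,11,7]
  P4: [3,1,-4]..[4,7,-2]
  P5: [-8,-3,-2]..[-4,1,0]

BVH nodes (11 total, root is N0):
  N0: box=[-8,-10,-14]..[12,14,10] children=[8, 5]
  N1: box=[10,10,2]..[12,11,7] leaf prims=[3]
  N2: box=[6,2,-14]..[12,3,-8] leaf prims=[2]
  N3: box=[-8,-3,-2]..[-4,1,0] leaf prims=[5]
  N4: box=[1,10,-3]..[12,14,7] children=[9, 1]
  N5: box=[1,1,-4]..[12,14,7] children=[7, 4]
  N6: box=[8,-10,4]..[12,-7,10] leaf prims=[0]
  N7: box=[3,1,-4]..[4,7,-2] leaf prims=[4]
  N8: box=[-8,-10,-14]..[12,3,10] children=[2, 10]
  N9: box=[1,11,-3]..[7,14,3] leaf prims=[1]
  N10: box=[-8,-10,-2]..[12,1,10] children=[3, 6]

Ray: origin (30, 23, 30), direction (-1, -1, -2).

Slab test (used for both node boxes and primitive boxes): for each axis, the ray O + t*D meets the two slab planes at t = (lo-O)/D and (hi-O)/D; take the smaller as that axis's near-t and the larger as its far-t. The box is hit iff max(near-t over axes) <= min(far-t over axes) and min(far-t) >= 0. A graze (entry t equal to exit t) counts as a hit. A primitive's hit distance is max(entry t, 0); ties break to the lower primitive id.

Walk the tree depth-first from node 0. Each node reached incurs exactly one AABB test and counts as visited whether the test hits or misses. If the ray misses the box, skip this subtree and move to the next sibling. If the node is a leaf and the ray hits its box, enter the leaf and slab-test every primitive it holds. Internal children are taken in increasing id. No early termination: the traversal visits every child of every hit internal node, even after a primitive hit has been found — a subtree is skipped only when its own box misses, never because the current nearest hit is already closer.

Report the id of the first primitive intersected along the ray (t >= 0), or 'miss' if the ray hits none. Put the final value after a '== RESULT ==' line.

Traverse from the root:
N0 x:[18,38] y:[9,33] z:[10,22] -> hit [18,22], descend [5, 8]
  N5 x:[18,29] y:[9,22] z:[23/2,17] -> miss, prune
  N8 x:[18,38] y:[20,33] z:[10,22] -> hit [20,22], descend [2, 10]
    N2 x:[18,24] y:[20,21] z:[19,22] -> hit [20,21] leaf, test {P2@t=20}
    N10 x:[18,38] y:[22,33] z:[10,16] -> miss, prune

Summary -> nodes [0, 5, 8, 2, 10]; box-tests=5; leaf-entries=1; first=P2

== RESULT ==
2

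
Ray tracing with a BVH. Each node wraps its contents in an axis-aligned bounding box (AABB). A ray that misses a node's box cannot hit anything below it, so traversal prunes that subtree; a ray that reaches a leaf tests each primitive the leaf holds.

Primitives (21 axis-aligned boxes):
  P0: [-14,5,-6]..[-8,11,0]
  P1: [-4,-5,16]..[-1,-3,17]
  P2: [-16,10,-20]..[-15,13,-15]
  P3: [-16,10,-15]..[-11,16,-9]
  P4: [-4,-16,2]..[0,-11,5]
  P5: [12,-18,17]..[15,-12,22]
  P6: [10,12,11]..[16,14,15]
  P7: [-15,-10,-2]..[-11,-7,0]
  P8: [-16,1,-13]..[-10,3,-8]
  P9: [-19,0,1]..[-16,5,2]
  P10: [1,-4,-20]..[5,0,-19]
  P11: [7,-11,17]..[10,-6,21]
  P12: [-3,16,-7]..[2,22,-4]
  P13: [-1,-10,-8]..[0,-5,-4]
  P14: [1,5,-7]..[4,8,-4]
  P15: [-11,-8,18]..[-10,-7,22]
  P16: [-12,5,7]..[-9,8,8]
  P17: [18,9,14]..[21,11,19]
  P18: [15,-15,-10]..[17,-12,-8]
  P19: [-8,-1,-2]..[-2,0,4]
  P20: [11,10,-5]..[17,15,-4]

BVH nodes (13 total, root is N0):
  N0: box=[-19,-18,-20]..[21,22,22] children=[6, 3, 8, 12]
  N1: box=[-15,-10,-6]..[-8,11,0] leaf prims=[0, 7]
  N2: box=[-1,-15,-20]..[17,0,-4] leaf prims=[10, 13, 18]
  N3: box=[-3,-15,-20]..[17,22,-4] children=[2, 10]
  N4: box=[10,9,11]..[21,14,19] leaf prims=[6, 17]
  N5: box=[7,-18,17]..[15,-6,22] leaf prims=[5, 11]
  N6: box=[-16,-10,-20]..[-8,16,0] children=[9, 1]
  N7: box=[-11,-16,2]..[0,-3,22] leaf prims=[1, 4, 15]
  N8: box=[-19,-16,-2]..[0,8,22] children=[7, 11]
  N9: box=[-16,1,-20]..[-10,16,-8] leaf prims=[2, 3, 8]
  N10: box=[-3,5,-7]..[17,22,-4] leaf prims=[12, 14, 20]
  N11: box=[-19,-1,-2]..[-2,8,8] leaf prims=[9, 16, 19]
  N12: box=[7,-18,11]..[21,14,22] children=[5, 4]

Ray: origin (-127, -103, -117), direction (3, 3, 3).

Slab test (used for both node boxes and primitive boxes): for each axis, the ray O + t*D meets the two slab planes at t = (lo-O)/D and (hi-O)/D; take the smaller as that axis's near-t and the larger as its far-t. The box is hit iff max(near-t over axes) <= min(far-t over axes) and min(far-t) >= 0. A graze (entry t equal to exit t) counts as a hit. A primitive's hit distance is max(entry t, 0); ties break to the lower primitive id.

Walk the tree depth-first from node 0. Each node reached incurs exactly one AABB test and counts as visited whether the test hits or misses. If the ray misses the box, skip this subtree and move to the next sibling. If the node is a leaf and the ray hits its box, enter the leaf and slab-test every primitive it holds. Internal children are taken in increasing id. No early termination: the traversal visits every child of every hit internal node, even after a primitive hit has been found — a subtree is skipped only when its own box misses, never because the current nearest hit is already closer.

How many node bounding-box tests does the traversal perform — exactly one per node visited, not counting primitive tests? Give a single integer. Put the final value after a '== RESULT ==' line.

Traverse from the root:
N0 x:[36,148/3] y:[85/3,125/3] z:[97/3,139/3] -> hit [36,125/3], descend [3, 6, 8, 12]
  N3 x:[124/3,48] y:[88/3,125/3] z:[97/3,113/3] -> miss, prune
  N6 x:[37,119/3] y:[31,119/3] z:[97/3,39] -> hit [37,39], descend [1, 9]
    N1 x:[112/3,119/3] y:[31,38] z:[37,39] -> hit [112/3,38] leaf, test {P0@t=113/3, P7(miss)}
    N9 x:[37,39] y:[104/3,119/3] z:[97/3,109/3] -> miss, prune
  N8 x:[36,127/3] y:[29,37] z:[115/3,139/3] -> miss, prune
  N12 x:[134/3,148/3] y:[85/3,39] z:[128/3,139/3] -> miss, prune

order=[0, 3, 6, 1, 9, 8, 12]  |boxes|=7  |leaves|=1  hit=P0

== RESULT ==
7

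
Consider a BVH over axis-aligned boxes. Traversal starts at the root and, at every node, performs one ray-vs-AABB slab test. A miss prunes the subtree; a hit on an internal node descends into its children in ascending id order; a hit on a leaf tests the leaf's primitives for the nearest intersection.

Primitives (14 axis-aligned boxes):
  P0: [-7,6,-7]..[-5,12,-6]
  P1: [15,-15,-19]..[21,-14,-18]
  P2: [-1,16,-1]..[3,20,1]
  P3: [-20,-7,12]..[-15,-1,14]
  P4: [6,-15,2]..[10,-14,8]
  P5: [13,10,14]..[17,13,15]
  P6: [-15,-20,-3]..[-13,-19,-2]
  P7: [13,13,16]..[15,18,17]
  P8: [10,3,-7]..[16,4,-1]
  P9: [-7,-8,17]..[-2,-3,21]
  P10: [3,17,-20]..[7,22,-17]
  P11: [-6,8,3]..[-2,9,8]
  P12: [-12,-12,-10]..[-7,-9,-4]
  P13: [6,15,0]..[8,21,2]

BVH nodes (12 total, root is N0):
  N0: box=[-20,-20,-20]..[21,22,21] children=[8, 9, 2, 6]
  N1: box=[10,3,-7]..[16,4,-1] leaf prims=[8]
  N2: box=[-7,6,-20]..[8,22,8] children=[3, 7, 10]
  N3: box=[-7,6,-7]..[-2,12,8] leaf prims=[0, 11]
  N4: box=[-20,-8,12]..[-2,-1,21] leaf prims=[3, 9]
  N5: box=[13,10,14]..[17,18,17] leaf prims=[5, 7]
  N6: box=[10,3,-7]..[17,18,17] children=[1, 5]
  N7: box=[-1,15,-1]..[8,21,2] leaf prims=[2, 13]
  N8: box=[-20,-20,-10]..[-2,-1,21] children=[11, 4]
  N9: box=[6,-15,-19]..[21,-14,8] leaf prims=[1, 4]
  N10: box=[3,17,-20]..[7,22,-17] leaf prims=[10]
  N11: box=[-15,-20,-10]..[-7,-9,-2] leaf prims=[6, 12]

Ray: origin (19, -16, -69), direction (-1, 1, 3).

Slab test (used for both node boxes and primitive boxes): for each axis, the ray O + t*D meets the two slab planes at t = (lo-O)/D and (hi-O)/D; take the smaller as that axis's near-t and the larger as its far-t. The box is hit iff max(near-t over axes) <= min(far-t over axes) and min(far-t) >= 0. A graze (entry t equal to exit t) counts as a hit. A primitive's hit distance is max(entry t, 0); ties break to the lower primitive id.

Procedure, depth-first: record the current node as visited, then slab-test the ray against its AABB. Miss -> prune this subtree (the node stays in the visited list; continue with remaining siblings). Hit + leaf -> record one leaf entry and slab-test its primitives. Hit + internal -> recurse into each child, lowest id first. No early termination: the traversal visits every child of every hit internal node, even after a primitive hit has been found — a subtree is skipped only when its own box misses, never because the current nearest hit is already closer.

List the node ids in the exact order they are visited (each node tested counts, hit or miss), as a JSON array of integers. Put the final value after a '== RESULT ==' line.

Walk:
N0 x:[-2,39] y:[-4,38] z:[49/3,30] -> hit [49/3,30], descend [2, 6, 8, 9]
  N2 x:[11,26] y:[22,38] z:[49/3,77/3] -> hit [22,77/3], descend [3, 7, 10]
    N3 x:[21,26] y:[22,28] z:[62/3,77/3] -> hit [22,77/3] leaf, test {P0(miss), P11@t=24}
    N7 x:[11,20] y:[31,37] z:[68/3,71/3] -> miss, prune
    N10 x:[12,16] y:[33,38] z:[49/3,52/3] -> miss, prune
  N6 x:[2,9] y:[19,34] z:[62/3,86/3] -> miss, prune
  N8 x:[21,39] y:[-4,15] z:[59/3,30] -> miss, prune
  N9 x:[-2,13] y:[1,2] z:[50/3,77/3] -> miss, prune

Summary -> nodes [0, 2, 3, 7, 10, 6, 8, 9]; box-tests=8; leaf-entries=1; first=P11

== RESULT ==
[0, 2, 3, 7, 10, 6, 8, 9]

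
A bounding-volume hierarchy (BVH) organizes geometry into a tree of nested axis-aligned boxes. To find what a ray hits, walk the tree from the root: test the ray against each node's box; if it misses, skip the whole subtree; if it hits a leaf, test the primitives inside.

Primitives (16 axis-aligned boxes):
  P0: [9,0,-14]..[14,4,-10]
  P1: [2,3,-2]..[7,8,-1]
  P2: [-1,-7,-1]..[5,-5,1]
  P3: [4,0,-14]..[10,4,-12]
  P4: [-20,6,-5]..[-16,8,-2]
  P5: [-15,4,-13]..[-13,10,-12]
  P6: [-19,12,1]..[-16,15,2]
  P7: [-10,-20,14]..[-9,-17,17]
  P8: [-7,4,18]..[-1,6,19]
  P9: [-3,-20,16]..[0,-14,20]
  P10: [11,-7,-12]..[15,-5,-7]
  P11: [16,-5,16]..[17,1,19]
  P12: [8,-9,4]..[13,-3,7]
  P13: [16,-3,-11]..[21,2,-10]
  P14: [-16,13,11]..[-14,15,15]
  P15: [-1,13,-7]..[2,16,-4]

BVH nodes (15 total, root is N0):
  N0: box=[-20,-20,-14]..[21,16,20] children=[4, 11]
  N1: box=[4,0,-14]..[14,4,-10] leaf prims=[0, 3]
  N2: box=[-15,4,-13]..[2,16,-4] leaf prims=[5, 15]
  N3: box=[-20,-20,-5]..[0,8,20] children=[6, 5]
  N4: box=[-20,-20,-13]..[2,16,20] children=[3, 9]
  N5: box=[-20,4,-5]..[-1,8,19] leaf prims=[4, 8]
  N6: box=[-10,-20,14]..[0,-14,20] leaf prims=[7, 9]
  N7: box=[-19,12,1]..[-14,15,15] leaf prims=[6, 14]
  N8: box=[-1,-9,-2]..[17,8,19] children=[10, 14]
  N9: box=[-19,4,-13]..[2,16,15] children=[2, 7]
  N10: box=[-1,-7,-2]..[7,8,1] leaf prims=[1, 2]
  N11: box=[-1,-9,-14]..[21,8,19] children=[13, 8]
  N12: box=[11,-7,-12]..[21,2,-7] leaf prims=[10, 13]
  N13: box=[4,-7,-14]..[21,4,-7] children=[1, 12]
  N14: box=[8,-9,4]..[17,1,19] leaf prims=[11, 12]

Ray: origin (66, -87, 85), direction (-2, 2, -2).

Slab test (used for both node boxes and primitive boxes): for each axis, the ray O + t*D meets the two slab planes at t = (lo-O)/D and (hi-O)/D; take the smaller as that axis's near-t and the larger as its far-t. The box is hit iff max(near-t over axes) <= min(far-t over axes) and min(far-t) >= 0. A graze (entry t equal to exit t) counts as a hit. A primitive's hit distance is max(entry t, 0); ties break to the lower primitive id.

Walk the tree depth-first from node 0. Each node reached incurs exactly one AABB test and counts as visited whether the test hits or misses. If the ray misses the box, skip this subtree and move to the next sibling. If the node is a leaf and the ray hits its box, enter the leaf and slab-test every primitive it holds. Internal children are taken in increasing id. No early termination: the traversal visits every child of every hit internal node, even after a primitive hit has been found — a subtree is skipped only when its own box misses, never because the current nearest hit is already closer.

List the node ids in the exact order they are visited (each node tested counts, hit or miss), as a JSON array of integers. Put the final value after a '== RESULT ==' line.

Trace the traversal:
N0 x:[45/2,43] y:[67/2,103/2] z:[65/2,99/2] -> hit [67/2,43], descend [4, 11]
  N4 x:[32,43] y:[67/2,103/2] z:[65/2,49] -> hit [67/2,43], descend [3, 9]
    N3 x:[33,43] y:[67/2,95/2] z:[65/2,45] -> hit [67/2,43], descend [5, 6]
      N5 x:[67/2,43] y:[91/2,95/2] z:[33,45] -> miss, prune
      N6 x:[33,38] y:[67/2,73/2] z:[65/2,71/2] -> hit [67/2,71/2] leaf, test {P7(miss), P9@t=67/2}
    N9 x:[32,85/2] y:[91/2,103/2] z:[35,49] -> miss, prune
  N11 x:[45/2,67/2] y:[39,95/2] z:[33,99/2] -> miss, prune

7 AABB tests over nodes [0, 4, 3, 5, 6, 9, 11]; 1 leaf entered; closest P9.

== RESULT ==
[0, 4, 3, 5, 6, 9, 11]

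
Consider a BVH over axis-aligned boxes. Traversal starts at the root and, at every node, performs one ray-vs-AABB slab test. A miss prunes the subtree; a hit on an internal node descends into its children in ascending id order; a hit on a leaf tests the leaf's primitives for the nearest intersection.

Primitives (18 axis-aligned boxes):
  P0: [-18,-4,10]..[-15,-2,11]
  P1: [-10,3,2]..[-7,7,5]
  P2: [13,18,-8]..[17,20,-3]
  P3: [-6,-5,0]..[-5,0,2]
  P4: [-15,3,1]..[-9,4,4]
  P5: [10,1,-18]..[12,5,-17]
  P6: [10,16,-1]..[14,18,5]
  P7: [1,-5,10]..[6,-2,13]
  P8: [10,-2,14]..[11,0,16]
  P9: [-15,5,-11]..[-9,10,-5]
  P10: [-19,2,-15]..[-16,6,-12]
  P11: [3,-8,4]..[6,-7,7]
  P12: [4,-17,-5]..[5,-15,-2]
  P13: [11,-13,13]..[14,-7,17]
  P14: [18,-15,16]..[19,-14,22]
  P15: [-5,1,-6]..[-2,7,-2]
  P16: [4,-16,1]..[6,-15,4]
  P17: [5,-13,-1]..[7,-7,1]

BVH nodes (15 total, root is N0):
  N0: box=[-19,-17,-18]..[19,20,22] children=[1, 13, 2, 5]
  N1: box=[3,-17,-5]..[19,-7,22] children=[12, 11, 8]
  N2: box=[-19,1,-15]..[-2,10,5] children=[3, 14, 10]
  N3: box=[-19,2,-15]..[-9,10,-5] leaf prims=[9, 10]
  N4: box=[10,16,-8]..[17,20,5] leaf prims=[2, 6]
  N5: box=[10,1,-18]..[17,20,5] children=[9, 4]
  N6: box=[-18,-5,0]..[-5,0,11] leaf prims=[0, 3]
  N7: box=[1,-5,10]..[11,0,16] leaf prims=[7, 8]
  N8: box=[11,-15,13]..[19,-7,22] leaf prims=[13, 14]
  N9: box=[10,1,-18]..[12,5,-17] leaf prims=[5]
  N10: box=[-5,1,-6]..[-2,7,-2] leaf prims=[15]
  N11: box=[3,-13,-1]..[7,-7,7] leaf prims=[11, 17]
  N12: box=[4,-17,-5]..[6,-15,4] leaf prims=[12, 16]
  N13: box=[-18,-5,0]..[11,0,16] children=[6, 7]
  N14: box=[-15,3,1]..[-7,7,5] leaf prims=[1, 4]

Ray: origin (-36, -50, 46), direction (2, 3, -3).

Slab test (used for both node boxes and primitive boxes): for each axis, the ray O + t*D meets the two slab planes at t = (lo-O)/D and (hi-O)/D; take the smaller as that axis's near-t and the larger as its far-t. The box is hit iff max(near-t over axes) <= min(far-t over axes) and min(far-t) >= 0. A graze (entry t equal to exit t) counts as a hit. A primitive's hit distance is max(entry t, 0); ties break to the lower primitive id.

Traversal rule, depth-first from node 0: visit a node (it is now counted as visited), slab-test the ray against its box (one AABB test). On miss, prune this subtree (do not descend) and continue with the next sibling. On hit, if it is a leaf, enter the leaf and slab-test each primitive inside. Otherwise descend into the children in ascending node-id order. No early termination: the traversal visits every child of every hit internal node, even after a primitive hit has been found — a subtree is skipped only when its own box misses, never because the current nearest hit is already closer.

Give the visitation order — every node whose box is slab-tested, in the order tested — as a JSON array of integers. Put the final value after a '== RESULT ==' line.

Traverse from the root:
N0 x:[17/2,55/2] y:[11,70/3] z:[8,64/3] -> hit [11,64/3], descend [1, 2, 5, 13]
  N1 x:[39/2,55/2] y:[11,43/3] z:[8,17] -> miss, prune
  N2 x:[17/2,17] y:[17,20] z:[41/3,61/3] -> hit [17,17], descend [3, 10, 14]
    N3 x:[17/2,27/2] y:[52/3,20] z:[17,61/3] -> miss, prune
    N10 x:[31/2,17] y:[17,19] z:[16,52/3] -> hit [17,17] leaf, test {P15@t=17}
    N14 x:[21/2,29/2] y:[53/3,19] z:[41/3,15] -> miss, prune
  N5 x:[23,53/2] y:[17,70/3] z:[41/3,64/3] -> miss, prune
  N13 x:[9,47/2] y:[15,50/3] z:[10,46/3] -> hit [15,46/3], descend [6, 7]
    N6 x:[9,31/2] y:[15,50/3] z:[35/3,46/3] -> hit [15,46/3] leaf, test {P0(miss), P3@t=15}
    N7 x:[37/2,47/2] y:[15,50/3] z:[10,12] -> miss, prune

Summary -> nodes [0, 1, 2, 3, 10, 14, 5, 13, 6, 7]; box-tests=10; leaf-entries=2; first=P3

== RESULT ==
[0, 1, 2, 3, 10, 14, 5, 13, 6, 7]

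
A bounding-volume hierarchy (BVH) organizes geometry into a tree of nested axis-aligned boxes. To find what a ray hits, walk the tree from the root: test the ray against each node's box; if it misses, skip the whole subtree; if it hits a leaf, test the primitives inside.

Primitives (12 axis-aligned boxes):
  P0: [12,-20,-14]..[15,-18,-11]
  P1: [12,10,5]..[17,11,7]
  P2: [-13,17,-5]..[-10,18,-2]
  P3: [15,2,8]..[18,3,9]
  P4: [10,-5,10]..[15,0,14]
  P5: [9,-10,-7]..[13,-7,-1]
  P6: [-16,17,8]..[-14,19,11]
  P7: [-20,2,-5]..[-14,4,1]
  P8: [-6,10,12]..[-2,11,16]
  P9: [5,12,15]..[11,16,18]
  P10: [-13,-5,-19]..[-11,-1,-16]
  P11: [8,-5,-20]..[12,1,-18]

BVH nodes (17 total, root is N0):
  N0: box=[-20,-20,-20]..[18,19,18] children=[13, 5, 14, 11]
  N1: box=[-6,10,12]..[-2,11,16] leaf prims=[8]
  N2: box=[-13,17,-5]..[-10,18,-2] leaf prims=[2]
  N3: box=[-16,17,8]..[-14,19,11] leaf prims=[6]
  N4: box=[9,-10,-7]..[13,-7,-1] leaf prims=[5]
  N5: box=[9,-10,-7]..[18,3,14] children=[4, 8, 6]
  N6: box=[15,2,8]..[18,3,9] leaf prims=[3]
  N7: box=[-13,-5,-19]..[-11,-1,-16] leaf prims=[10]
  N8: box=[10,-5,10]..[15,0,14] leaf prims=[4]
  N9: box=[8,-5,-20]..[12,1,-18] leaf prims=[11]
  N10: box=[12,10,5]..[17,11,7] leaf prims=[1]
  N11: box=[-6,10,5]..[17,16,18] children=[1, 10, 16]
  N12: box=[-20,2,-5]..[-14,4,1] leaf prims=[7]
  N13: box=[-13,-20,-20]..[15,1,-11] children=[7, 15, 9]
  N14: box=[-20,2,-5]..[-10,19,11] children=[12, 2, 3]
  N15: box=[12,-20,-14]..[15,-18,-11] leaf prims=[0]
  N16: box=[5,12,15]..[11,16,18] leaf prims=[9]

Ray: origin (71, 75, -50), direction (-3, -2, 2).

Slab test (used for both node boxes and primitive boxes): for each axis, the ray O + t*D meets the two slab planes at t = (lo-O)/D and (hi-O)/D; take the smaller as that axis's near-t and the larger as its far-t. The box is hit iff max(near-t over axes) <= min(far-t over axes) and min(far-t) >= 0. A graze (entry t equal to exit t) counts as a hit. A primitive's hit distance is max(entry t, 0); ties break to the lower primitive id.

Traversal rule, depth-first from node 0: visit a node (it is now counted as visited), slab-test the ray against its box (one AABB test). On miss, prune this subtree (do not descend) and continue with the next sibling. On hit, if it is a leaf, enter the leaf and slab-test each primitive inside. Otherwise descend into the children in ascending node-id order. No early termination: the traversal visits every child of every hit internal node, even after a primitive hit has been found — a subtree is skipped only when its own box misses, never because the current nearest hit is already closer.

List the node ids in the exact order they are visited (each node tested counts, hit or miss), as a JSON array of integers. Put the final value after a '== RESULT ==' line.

Traverse from the root:
N0 x:[53/3,91/3] y:[28,95/2] z:[15,34] -> hit [28,91/3], descend [5, 11, 13, 14]
  N5 x:[53/3,62/3] y:[36,85/2] z:[43/2,32] -> miss, prune
  N11 x:[18,77/3] y:[59/2,65/2] z:[55/2,34] -> miss, prune
  N13 x:[56/3,28] y:[37,95/2] z:[15,39/2] -> miss, prune
  N14 x:[27,91/3] y:[28,73/2] z:[45/2,61/2] -> hit [28,91/3], descend [2, 3, 12]
    N2 x:[27,28] y:[57/2,29] z:[45/2,24] -> miss, prune
    N3 x:[85/3,29] y:[28,29] z:[29,61/2] -> hit [29,29] leaf, test {P6@t=29}
    N12 x:[85/3,91/3] y:[71/2,73/2] z:[45/2,51/2] -> miss, prune

Summary -> nodes [0, 5, 11, 13, 14, 2, 3, 12]; box-tests=8; leaf-entries=1; first=P6

== RESULT ==
[0, 5, 11, 13, 14, 2, 3, 12]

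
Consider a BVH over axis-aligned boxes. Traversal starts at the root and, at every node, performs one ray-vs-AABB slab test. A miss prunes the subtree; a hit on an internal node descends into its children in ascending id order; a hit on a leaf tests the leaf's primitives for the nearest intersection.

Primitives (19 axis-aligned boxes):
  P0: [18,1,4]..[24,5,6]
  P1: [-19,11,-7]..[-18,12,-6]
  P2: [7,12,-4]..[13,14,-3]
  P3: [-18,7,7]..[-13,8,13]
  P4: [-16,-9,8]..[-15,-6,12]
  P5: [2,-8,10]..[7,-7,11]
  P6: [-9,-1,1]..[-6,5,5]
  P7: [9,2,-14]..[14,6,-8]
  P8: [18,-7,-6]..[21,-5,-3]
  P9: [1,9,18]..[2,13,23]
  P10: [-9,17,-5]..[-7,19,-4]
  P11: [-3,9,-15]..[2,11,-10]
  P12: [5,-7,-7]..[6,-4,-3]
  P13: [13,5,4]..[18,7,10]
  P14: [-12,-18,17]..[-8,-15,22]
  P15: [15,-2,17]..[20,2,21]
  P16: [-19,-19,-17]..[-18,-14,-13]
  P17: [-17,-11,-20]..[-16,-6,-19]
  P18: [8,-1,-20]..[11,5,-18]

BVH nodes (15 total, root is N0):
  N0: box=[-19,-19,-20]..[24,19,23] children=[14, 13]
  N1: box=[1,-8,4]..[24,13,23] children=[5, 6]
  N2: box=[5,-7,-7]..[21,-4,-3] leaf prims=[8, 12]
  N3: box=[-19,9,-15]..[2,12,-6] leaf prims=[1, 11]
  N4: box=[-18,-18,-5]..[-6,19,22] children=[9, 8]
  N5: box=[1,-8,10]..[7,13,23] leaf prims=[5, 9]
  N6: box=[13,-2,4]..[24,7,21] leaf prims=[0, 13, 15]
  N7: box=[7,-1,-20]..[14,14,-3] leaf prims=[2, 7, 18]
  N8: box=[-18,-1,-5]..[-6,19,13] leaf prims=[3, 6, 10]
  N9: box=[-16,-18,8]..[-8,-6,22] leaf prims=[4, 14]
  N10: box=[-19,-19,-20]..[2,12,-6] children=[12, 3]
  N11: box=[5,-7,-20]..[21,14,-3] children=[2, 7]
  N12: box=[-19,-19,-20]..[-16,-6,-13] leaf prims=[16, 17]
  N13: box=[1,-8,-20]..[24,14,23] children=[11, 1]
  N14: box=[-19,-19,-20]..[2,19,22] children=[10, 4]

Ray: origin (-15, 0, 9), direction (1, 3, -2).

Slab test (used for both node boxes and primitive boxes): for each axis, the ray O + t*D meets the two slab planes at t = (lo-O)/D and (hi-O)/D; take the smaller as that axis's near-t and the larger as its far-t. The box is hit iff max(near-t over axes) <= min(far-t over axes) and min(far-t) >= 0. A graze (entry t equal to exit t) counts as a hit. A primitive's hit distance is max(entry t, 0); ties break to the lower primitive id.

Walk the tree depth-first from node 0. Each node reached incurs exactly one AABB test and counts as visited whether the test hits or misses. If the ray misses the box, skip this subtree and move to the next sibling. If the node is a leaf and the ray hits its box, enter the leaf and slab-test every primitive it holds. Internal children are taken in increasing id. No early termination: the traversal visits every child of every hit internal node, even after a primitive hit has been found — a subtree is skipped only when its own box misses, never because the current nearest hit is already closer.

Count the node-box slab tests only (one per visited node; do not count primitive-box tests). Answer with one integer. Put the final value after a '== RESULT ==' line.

Trace the traversal:
N0 x:[-4,39] y:[-19/3,19/3] z:[-7,29/2] -> hit [-4,19/3], descend [13, 14]
  N13 x:[16,39] y:[-8/3,14/3] z:[-7,29/2] -> miss, prune
  N14 x:[-4,17] y:[-19/3,19/3] z:[-13/2,29/2] -> hit [-4,19/3], descend [4, 10]
    N4 x:[-3,9] y:[-6,19/3] z:[-13/2,7] -> hit [-3,19/3], descend [8, 9]
      N8 x:[-3,9] y:[-1/3,19/3] z:[-2,7] -> hit [-1/3,19/3] leaf, test {P3(miss), P6(miss), P10(miss)}
      N9 x:[-1,7] y:[-6,-2] z:[-13/2,1/2] -> miss, prune
    N10 x:[-4,17] y:[-19/3,4] z:[15/2,29/2] -> miss, prune

order=[0, 13, 14, 4, 8, 9, 10]  |boxes|=7  |leaves|=1  hit=miss

== RESULT ==
7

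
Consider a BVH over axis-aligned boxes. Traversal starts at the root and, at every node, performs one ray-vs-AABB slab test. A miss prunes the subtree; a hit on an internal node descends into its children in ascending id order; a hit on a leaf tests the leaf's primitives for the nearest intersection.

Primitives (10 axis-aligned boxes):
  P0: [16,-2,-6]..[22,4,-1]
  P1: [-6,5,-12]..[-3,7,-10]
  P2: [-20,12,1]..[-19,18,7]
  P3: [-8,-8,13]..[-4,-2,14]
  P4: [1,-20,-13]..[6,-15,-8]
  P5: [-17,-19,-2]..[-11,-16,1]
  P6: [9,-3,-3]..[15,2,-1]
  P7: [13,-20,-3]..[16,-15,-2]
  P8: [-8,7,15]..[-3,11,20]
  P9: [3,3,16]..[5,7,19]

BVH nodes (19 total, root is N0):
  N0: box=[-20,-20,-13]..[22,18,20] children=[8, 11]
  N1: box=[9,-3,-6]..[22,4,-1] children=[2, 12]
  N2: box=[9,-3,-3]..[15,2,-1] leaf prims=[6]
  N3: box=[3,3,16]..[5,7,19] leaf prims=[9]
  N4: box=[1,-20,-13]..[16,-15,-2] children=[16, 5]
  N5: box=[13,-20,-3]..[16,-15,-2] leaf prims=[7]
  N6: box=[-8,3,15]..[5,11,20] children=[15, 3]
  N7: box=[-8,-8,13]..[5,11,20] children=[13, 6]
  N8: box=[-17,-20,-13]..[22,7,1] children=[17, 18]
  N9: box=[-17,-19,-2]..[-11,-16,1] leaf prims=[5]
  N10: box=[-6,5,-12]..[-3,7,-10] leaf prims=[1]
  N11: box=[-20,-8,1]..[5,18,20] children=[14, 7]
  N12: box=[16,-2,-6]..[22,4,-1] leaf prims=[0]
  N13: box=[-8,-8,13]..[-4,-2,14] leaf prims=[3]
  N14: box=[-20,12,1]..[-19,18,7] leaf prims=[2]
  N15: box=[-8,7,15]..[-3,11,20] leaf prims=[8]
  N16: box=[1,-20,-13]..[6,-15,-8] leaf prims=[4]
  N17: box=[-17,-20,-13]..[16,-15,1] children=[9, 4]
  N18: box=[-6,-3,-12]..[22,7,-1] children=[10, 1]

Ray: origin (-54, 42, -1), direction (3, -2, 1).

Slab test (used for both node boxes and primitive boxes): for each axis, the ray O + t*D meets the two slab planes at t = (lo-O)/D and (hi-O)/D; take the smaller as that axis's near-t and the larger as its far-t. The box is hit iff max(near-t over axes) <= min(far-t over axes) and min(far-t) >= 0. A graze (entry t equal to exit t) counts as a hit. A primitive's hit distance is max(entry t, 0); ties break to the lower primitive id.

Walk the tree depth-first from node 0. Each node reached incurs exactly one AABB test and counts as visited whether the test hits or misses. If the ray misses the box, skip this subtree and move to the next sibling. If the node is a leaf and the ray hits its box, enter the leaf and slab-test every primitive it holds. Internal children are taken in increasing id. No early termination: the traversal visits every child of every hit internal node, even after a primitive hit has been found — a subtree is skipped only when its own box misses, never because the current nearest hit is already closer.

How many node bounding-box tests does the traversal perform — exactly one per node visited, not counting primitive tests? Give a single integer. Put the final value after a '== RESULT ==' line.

Trace the traversal:
N0 x:[34/3,76/3] y:[12,31] z:[-12,21] -> hit [12,21], descend [8, 11]
  N8 x:[37/3,76/3] y:[35/2,31] z:[-12,2] -> miss, prune
  N11 x:[34/3,59/3] y:[12,25] z:[2,21] -> hit [12,59/3], descend [7, 14]
    N7 x:[46/3,59/3] y:[31/2,25] z:[14,21] -> hit [31/2,59/3], descend [6, 13]
      N6 x:[46/3,59/3] y:[31/2,39/2] z:[16,21] -> hit [16,39/2], descend [3, 15]
        N3 x:[19,59/3] y:[35/2,39/2] z:[17,20] -> hit [19,39/2] leaf, test {P9@t=19}
        N15 x:[46/3,17] y:[31/2,35/2] z:[16,21] -> hit [16,17] leaf, test {P8@t=16}
      N13 x:[46/3,50/3] y:[22,25] z:[14,15] -> miss, prune
    N14 x:[34/3,35/3] y:[12,15] z:[2,8] -> miss, prune

Summary -> nodes [0, 8, 11, 7, 6, 3, 15, 13, 14]; box-tests=9; leaf-entries=2; first=P8

== RESULT ==
9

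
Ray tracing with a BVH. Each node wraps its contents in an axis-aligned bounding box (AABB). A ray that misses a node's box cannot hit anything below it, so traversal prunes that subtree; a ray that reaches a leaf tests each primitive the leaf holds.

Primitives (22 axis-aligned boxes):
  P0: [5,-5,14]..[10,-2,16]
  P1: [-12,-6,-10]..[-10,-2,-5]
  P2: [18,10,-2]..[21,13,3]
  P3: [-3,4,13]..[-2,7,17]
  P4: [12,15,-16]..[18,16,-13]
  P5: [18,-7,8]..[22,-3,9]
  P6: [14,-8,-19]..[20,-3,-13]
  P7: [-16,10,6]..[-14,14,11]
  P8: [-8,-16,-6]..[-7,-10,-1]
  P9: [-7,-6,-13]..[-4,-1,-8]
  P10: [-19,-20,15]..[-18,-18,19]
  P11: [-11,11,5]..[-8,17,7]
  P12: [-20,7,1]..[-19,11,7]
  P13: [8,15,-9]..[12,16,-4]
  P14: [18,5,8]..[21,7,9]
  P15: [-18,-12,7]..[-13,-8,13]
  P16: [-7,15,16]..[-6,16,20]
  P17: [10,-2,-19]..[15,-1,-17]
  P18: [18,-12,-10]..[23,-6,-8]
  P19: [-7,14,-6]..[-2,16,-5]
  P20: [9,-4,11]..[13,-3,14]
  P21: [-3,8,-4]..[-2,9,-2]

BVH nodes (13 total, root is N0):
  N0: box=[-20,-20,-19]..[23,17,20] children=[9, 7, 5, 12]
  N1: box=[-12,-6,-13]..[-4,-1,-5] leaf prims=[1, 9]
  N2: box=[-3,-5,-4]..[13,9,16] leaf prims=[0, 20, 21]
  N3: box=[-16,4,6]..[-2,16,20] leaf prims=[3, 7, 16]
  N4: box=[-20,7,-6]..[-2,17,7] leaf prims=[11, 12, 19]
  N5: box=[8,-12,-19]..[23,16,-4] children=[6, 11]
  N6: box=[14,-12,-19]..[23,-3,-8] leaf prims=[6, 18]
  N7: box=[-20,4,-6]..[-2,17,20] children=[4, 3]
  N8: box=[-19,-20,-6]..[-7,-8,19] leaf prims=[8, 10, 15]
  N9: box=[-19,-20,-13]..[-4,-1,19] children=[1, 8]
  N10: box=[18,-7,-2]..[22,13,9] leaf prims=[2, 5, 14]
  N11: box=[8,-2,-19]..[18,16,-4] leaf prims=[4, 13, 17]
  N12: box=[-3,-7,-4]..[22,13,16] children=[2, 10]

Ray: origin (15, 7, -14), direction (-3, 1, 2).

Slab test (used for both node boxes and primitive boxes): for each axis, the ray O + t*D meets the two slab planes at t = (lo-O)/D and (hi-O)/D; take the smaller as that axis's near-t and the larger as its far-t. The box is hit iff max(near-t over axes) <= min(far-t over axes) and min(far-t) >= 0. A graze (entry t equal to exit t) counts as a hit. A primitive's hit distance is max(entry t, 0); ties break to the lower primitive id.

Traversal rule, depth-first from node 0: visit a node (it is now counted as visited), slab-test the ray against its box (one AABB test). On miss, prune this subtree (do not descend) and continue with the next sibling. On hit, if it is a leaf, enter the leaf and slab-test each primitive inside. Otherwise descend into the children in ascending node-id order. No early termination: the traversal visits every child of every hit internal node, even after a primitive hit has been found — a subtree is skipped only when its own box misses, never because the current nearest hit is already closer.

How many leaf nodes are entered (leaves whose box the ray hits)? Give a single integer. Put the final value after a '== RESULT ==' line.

Trace the traversal:
N0 x:[-8/3,35/3] y:[-27,10] z:[-5/2,17] -> hit [-5/2,10], descend [5, 7, 9, 12]
  N5 x:[-8/3,7/3] y:[-19,9] z:[-5/2,5] -> hit [-5/2,7/3], descend [6, 11]
    N6 x:[-8/3,1/3] y:[-19,-10] z:[-5/2,3] -> miss, prune
    N11 x:[-1,7/3] y:[-9,9] z:[-5/2,5] -> hit [-1,7/3] leaf, test {P4(miss), P13(miss), P17(miss)}
  N7 x:[17/3,35/3] y:[-3,10] z:[4,17] -> hit [17/3,10], descend [3, 4]
    N3 x:[17/3,31/3] y:[-3,9] z:[10,17] -> miss, prune
    N4 x:[17/3,35/3] y:[0,10] z:[4,21/2] -> hit [17/3,10] leaf, test {P11(miss), P12(miss), P19(miss)}
  N9 x:[19/3,34/3] y:[-27,-8] z:[1/2,33/2] -> miss, prune
  N12 x:[-7/3,6] y:[-14,6] z:[5,15] -> hit [5,6], descend [2, 10]
    N2 x:[2/3,6] y:[-12,2] z:[5,15] -> miss, prune
    N10 x:[-7/3,-1] y:[-14,6] z:[6,23/2] -> miss, prune

Visited [0, 5, 6, 11, 7, 3, 4, 9, 12, 2, 10]. Tests: 11 box, 2 leaf. Nearest: miss.

== RESULT ==
2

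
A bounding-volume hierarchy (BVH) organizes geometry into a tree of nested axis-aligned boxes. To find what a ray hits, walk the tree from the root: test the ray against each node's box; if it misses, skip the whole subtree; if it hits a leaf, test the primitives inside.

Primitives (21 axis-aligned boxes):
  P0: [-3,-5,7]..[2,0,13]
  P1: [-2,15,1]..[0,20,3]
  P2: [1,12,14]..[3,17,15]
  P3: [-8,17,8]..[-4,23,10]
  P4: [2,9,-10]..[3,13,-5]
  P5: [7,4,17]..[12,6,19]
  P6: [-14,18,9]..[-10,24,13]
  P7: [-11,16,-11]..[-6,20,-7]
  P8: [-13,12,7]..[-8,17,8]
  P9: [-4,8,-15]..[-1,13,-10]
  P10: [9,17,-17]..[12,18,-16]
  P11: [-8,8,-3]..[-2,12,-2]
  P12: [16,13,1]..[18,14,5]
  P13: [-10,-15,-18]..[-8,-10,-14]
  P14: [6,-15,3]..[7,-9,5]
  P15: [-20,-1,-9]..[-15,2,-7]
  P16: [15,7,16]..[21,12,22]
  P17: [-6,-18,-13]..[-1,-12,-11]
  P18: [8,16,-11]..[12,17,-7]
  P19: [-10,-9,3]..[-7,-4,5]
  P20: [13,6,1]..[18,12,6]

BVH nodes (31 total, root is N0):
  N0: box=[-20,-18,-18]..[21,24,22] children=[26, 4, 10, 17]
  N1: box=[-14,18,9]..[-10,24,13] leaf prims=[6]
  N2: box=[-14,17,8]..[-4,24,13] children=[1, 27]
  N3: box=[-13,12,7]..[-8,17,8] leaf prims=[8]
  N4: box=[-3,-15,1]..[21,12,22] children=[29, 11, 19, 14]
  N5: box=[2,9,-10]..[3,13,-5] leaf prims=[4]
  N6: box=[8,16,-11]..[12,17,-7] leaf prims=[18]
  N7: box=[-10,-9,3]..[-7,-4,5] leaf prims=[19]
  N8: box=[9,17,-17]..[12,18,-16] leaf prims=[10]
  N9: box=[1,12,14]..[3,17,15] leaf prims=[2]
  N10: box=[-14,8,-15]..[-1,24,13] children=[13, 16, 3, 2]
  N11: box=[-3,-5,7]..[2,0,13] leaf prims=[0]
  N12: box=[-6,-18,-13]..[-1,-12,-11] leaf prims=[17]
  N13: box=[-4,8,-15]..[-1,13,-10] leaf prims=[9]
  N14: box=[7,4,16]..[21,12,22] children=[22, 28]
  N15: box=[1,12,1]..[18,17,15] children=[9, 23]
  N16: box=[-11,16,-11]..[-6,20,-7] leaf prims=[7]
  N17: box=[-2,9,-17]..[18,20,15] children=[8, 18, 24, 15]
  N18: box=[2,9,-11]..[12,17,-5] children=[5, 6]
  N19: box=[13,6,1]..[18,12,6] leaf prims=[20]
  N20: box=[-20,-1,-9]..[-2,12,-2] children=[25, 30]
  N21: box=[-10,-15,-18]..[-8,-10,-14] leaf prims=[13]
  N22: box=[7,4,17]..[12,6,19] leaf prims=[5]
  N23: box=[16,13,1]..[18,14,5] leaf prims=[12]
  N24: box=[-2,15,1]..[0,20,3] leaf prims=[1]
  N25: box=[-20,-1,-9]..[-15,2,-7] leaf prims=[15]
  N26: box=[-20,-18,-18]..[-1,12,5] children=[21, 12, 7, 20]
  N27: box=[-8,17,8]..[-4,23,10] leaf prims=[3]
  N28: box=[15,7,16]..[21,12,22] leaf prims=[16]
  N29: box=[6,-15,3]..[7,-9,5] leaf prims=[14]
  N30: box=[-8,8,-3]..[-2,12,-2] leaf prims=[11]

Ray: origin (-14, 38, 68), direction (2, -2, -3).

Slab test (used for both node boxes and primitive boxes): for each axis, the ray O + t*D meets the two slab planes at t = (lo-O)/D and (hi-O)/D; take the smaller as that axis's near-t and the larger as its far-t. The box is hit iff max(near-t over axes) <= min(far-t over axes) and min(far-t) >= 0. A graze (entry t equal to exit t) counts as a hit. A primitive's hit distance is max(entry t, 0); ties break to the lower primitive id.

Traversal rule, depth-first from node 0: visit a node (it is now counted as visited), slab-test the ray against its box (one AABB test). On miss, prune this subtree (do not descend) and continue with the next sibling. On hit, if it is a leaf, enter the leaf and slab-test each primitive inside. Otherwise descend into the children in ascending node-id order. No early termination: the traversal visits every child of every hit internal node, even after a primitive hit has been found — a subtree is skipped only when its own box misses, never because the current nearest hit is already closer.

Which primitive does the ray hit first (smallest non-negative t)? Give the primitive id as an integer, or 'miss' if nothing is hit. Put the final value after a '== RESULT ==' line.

Walk:
N0 x:[-3,35/2] y:[7,28] z:[46/3,86/3] -> hit [46/3,35/2], descend [4, 10, 17, 26]
  N4 x:[11/2,35/2] y:[13,53/2] z:[46/3,67/3] -> hit [46/3,35/2], descend [11, 14, 19, 29]
    N11 x:[11/2,8] y:[19,43/2] z:[55/3,61/3] -> miss, prune
    N14 x:[21/2,35/2] y:[13,17] z:[46/3,52/3] -> hit [46/3,17], descend [22, 28]
      N22 x:[21/2,13] y:[16,17] z:[49/3,17] -> miss, prune
      N28 x:[29/2,35/2] y:[13,31/2] z:[46/3,52/3] -> hit [46/3,31/2] leaf, test {P16@t=46/3}
    N19 x:[27/2,16] y:[13,16] z:[62/3,67/3] -> miss, prune
    N29 x:[10,21/2] y:[47/2,53/2] z:[21,65/3] -> miss, prune
  N10 x:[0,13/2] y:[7,15] z:[55/3,83/3] -> miss, prune
  N17 x:[6,16] y:[9,29/2] z:[53/3,85/3] -> miss, prune
  N26 x:[-3,13/2] y:[13,28] z:[21,86/3] -> miss, prune

order=[0, 4, 11, 14, 22, 28, 19, 29, 10, 17, 26]  |boxes|=11  |leaves|=1  hit=P16

== RESULT ==
16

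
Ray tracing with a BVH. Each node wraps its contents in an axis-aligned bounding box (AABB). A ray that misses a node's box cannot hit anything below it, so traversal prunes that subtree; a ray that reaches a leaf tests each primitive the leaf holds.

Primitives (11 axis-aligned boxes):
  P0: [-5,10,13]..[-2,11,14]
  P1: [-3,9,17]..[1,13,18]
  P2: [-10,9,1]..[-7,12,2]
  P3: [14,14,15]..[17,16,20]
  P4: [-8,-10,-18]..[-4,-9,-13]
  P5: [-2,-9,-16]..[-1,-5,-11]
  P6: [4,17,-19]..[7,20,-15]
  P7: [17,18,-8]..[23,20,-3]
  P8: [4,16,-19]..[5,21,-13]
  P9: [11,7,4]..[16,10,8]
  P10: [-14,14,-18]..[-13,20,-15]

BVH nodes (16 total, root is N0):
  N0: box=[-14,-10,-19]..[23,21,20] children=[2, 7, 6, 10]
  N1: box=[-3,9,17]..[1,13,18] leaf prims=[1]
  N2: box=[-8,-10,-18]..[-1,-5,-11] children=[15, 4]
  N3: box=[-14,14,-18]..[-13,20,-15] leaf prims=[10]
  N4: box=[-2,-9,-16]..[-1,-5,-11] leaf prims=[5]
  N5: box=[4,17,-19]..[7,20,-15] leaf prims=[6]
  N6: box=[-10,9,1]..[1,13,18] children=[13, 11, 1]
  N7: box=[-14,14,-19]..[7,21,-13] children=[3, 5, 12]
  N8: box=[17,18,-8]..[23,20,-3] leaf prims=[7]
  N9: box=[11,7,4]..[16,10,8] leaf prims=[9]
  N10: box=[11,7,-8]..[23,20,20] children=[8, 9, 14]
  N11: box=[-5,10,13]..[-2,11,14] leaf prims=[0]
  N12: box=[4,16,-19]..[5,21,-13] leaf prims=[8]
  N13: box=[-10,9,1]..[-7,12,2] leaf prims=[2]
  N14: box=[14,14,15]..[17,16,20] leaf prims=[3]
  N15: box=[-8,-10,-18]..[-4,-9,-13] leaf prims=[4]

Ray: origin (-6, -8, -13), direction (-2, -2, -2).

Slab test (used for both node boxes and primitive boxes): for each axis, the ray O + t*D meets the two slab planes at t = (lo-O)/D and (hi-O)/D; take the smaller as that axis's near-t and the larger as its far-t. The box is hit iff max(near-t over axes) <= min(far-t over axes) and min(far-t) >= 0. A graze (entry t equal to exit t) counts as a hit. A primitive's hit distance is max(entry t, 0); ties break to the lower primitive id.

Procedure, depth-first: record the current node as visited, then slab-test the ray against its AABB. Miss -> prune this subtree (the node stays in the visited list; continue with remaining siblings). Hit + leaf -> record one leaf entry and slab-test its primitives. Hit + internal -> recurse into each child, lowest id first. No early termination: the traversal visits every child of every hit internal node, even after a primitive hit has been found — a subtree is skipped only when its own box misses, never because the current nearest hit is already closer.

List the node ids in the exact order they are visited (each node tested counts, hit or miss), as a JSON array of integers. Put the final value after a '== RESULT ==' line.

Traverse from the root:
N0 x:[-29/2,4] y:[-29/2,1] z:[-33/2,3] -> hit [-29/2,1], descend [2, 6, 7, 10]
  N2 x:[-5/2,1] y:[-3/2,1] z:[-1,5/2] -> hit [-1,1], descend [4, 15]
    N4 x:[-5/2,-2] y:[-3/2,1/2] z:[-1,3/2] -> miss, prune
    N15 x:[-1,1] y:[1/2,1] z:[0,5/2] -> hit [1/2,1] leaf, test {P4@t=1/2}
  N6 x:[-7/2,2] y:[-21/2,-17/2] z:[-31/2,-7] -> miss, prune
  N7 x:[-13/2,4] y:[-29/2,-11] z:[0,3] -> miss, prune
  N10 x:[-29/2,-17/2] y:[-14,-15/2] z:[-33/2,-5/2] -> miss, prune

7 AABB tests over nodes [0, 2, 4, 15, 6, 7, 10]; 1 leaf entered; closest P4.

== RESULT ==
[0, 2, 4, 15, 6, 7, 10]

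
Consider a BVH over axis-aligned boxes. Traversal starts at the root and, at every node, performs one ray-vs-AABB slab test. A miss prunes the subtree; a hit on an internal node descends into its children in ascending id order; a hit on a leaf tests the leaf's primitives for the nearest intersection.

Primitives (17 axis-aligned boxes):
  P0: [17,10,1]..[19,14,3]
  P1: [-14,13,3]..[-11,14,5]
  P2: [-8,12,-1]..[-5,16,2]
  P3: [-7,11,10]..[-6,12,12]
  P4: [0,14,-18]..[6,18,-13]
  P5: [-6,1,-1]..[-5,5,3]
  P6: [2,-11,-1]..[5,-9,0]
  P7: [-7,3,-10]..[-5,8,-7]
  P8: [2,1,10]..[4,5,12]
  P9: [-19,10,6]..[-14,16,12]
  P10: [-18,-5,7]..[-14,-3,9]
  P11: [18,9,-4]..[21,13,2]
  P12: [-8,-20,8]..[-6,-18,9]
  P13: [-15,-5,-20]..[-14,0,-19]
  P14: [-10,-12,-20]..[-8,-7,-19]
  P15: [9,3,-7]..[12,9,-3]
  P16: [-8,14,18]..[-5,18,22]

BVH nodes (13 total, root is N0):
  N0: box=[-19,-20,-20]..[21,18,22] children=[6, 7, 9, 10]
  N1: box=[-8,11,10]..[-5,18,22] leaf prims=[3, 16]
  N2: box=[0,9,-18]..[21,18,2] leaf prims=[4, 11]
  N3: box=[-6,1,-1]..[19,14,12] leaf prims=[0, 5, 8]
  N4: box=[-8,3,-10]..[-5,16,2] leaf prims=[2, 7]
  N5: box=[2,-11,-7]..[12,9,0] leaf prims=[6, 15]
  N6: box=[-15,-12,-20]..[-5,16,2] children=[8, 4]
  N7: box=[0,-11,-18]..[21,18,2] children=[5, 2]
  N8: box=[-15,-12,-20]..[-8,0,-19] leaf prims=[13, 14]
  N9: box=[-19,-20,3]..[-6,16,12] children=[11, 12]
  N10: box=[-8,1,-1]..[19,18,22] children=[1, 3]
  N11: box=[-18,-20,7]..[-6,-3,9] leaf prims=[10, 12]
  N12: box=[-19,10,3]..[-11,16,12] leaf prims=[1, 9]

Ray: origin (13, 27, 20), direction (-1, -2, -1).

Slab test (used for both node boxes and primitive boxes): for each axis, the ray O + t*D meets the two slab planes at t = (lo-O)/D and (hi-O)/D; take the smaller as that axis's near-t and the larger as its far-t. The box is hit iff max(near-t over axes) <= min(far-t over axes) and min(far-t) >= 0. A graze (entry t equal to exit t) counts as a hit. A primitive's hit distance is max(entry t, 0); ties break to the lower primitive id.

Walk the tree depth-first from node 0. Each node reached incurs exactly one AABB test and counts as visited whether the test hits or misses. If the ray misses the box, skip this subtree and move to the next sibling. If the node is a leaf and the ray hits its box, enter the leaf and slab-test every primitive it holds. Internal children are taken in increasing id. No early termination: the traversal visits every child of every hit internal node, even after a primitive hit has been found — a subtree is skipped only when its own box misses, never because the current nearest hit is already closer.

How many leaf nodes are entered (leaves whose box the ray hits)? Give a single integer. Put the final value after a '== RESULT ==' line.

Walk:
N0 x:[-8,32] y:[9/2,47/2] z:[-2,40] -> hit [9/2,47/2], descend [6, 7, 9, 10]
  N6 x:[18,28] y:[11/2,39/2] z:[18,40] -> hit [18,39/2], descend [4, 8]
    N4 x:[18,21] y:[11/2,12] z:[18,30] -> miss, prune
    N8 x:[21,28] y:[27/2,39/2] z:[39,40] -> miss, prune
  N7 x:[-8,13] y:[9/2,19] z:[18,38] -> miss, prune
  N9 x:[19,32] y:[11/2,47/2] z:[8,17] -> miss, prune
  N10 x:[-6,21] y:[9/2,13] z:[-2,21] -> hit [9/2,13], descend [1, 3]
    N1 x:[18,21] y:[9/2,8] z:[-2,10] -> miss, prune
    N3 x:[-6,19] y:[13/2,13] z:[8,21] -> hit [8,13] leaf, test {P0(miss), P5(miss), P8(miss)}

Summary -> nodes [0, 6, 4, 8, 7, 9, 10, 1, 3]; box-tests=9; leaf-entries=1; first=miss

== RESULT ==
1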